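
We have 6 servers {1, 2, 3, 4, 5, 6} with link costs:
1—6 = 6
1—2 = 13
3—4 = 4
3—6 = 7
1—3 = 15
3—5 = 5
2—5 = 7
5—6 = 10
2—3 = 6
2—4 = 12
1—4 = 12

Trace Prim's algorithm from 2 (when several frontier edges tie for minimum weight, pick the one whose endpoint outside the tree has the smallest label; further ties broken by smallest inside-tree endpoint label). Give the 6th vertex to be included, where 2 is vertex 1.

Grow the tree from 2 using Prim:
Step 1: cheapest edge leaving the tree is 2—3 (6); add 3.
Step 2: cheapest edge leaving the tree is 3—4 (4); add 4.
Step 3: cheapest edge leaving the tree is 3—5 (5); add 5.
Step 4: cheapest edge leaving the tree is 3—6 (7); add 6.
Step 5: cheapest edge leaving the tree is 1—6 (6); add 1.
Vertex order: 2, 3, 4, 5, 6, 1. The 6th vertex is 1.

1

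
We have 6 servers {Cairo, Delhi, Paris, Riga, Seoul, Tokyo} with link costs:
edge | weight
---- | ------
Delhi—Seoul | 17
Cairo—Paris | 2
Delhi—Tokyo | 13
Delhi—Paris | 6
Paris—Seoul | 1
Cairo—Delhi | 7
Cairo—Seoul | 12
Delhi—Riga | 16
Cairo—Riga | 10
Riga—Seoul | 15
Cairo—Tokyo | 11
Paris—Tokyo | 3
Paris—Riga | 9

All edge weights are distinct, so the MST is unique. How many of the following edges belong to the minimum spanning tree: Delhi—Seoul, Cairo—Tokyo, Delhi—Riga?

0

Kruskal: consider edges lightest-first.
Paris—Seoul (1): add — endpoints in different components.
Cairo—Paris (2): add — endpoints in different components.
Paris—Tokyo (3): add — endpoints in different components.
Delhi—Paris (6): add — endpoints in different components.
Cairo—Delhi (7): skip — Delhi and Cairo already connected.
Paris—Riga (9): add — endpoints in different components.
MST edge set: {Paris—Seoul, Cairo—Paris, Paris—Tokyo, Delhi—Paris, Paris—Riga}.
Of the listed edges, {} are in the MST → 0.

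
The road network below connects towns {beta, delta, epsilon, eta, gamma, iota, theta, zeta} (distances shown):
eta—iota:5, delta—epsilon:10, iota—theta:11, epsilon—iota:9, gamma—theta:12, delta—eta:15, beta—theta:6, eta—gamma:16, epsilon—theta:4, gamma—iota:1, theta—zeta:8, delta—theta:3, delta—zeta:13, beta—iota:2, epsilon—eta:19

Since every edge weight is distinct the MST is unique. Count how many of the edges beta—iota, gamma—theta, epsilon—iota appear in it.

1

Sort edges by weight, then run Kruskal:
gamma—iota (1): add — endpoints in different components.
beta—iota (2): add — endpoints in different components.
delta—theta (3): add — endpoints in different components.
epsilon—theta (4): add — endpoints in different components.
eta—iota (5): add — endpoints in different components.
beta—theta (6): add — endpoints in different components.
theta—zeta (8): add — endpoints in different components.
MST edge set: {gamma—iota, beta—iota, delta—theta, epsilon—theta, eta—iota, beta—theta, theta—zeta}.
Of the listed edges, {beta—iota} are in the MST → 1.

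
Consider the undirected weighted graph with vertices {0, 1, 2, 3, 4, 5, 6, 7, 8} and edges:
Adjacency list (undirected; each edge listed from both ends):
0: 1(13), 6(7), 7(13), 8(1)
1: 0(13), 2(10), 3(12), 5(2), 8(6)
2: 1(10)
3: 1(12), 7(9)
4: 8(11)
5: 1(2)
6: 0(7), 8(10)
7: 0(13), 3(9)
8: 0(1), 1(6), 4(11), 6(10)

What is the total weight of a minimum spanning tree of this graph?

Sort edges by weight, then run Kruskal:
0 8 (1): add — endpoints in different components.
1 5 (2): add — endpoints in different components.
1 8 (6): add — endpoints in different components.
0 6 (7): add — endpoints in different components.
3 7 (9): add — endpoints in different components.
1 2 (10): add — endpoints in different components.
6 8 (10): skip — 6 and 8 already connected.
4 8 (11): add — endpoints in different components.
1 3 (12): add — endpoints in different components.
MST edges: 0 8, 1 5, 1 8, 0 6, 3 7, 1 2, 4 8, 1 3; total weight 1+2+6+7+9+10+11+12 = 58.

58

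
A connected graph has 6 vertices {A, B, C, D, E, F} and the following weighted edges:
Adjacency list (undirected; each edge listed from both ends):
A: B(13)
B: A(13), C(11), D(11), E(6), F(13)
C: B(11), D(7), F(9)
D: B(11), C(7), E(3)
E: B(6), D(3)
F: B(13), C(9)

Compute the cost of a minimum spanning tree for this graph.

38

Sort edges by weight, then run Kruskal:
D-E (3): add. Components now {A} {B} {C} {D,E} {F}
B-E (6): add. Components now {A} {B,D,E} {C} {F}
C-D (7): add. Components now {A} {B,C,D,E} {F}
C-F (9): add. Components now {A} {B,C,D,E,F}
B-C (11): skip — B and C already connected.
B-D (11): skip — B and D already connected.
A-B (13): add. Components now {A,B,C,D,E,F}
MST edges: D-E, B-E, C-D, C-F, A-B; total weight 3+6+7+9+13 = 38.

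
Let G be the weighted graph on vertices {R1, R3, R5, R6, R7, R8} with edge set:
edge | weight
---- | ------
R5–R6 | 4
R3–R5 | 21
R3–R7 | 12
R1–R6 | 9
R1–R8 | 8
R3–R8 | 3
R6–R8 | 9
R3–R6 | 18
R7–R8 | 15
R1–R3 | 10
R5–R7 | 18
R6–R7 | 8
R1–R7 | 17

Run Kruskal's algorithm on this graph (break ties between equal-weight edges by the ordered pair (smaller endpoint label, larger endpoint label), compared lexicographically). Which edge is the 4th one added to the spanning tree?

R6-R7

Sort edges by weight, then run Kruskal:
R3–R8 (3): add — endpoints in different components.
R5–R6 (4): add — endpoints in different components.
R1–R8 (8): add — endpoints in different components.
R6–R7 (8): add — endpoints in different components.
R1–R6 (9): add — endpoints in different components.
The 4th edge added is R6–R7.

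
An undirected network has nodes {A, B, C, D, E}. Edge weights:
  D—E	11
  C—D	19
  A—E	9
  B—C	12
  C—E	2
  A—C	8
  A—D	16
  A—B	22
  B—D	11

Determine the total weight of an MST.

Kruskal's algorithm — process edges by increasing weight (ties by edge label):
C—E (2): add. Components now {A} {B} {C,E} {D}
A—C (8): add. Components now {A,C,E} {B} {D}
A—E (9): skip — A and E already connected.
B—D (11): add. Components now {A,C,E} {B,D}
D—E (11): add. Components now {A,B,C,D,E}
MST edges: C—E, A—C, B—D, D—E; total weight 2+8+11+11 = 32.

32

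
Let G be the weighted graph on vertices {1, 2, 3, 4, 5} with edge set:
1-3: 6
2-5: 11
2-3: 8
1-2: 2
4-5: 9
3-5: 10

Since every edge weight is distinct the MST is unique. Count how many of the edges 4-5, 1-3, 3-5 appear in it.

Kruskal: consider edges lightest-first.
1-2 (2): add. Components now {1,2} {3} {4} {5}
1-3 (6): add. Components now {1,2,3} {4} {5}
2-3 (8): skip — 2 and 3 already connected.
4-5 (9): add. Components now {1,2,3} {4,5}
3-5 (10): add. Components now {1,2,3,4,5}
MST edge set: {1-2, 1-3, 4-5, 3-5}.
Of the listed edges, {4-5, 1-3, 3-5} are in the MST → 3.

3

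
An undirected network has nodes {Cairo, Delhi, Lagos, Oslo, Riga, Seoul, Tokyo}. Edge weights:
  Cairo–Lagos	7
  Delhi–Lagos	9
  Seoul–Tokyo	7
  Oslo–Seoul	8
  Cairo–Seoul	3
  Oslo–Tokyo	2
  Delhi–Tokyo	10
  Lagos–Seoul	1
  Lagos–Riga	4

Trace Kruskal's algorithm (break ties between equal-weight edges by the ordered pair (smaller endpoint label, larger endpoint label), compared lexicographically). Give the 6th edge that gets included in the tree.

Kruskal: consider edges lightest-first.
Lagos–Seoul (1): add — endpoints in different components.
Oslo–Tokyo (2): add — endpoints in different components.
Cairo–Seoul (3): add — endpoints in different components.
Lagos–Riga (4): add — endpoints in different components.
Cairo–Lagos (7): skip — Lagos and Cairo already connected.
Seoul–Tokyo (7): add — endpoints in different components.
Oslo–Seoul (8): skip — Oslo and Seoul already connected.
Delhi–Lagos (9): add — endpoints in different components.
The 6th edge added is Delhi–Lagos.

Delhi-Lagos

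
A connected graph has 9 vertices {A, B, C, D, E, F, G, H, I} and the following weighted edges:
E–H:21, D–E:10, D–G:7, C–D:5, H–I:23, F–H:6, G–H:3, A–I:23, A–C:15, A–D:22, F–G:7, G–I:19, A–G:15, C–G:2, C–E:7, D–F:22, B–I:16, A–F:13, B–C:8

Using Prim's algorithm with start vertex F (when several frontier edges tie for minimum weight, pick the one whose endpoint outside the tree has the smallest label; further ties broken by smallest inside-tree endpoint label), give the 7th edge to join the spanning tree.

Grow the tree from F using Prim:
Step 1: cheapest edge leaving the tree is F–H (6); add H.
Step 2: cheapest edge leaving the tree is G–H (3); add G.
Step 3: cheapest edge leaving the tree is C–G (2); add C.
Step 4: cheapest edge leaving the tree is C–D (5); add D.
Step 5: cheapest edge leaving the tree is C–E (7); add E.
Step 6: cheapest edge leaving the tree is B–C (8); add B.
Step 7: cheapest edge leaving the tree is A–F (13); add A.
Step 8: cheapest edge leaving the tree is B–I (16); add I.
The 7th edge added is A–F.

A-F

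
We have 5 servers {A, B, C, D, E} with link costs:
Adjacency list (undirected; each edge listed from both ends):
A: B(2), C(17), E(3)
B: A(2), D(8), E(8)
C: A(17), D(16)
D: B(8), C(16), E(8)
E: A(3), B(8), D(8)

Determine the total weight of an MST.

29

Prim, starting at E.
Step 1: frontier [A-E 3, B-E 8, D-E 8] → take A-E (3); add A.
Step 2: frontier [A-B 2, A-C 17, B-E 8, D-E 8] → take A-B (2); add B.
Step 3: frontier [A-C 17, B-D 8, D-E 8] → take B-D (8); add D.
Step 4: frontier [A-C 17, C-D 16] → take C-D (16); add C.
MST edges: A-E, A-B, B-D, C-D; total weight 3+2+8+16 = 29.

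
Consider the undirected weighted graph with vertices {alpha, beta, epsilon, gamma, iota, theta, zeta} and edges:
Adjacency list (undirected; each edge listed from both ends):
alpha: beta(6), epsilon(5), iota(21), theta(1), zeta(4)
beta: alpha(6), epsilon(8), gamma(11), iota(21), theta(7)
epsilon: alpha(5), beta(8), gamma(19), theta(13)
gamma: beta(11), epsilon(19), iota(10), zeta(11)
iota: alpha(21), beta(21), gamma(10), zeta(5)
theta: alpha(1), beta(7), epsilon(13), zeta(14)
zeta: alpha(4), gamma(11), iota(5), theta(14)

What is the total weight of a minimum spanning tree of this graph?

31

Prim's algorithm from alpha:
Step 1: cheapest edge leaving the tree is alpha–theta (1); add theta.
Step 2: cheapest edge leaving the tree is alpha–zeta (4); add zeta.
Step 3: cheapest edge leaving the tree is alpha–epsilon (5); add epsilon.
Step 4: cheapest edge leaving the tree is iota–zeta (5); add iota.
Step 5: cheapest edge leaving the tree is alpha–beta (6); add beta.
Step 6: cheapest edge leaving the tree is gamma–iota (10); add gamma.
MST edges: alpha–theta, alpha–zeta, alpha–epsilon, iota–zeta, alpha–beta, gamma–iota; total weight 1+4+5+5+6+10 = 31.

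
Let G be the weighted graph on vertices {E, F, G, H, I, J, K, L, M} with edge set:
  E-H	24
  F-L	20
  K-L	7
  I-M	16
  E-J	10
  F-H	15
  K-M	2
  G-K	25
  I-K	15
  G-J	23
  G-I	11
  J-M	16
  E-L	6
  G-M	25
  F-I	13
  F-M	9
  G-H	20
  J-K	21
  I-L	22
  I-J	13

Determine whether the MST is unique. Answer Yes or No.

No

Kruskal: consider edges lightest-first.
K-M (2): add — endpoints in different components.
E-L (6): add — endpoints in different components.
K-L (7): add — endpoints in different components.
F-M (9): add — endpoints in different components.
E-J (10): add — endpoints in different components.
G-I (11): add — endpoints in different components.
F-I (13): add — endpoints in different components.
I-J (13): skip — I and J already connected.
F-H (15): add — endpoints in different components.
Non-tree edge I-J has weight 13, equal to the heaviest edge on its tree cycle — swapping gives another MST of the same weight. Not unique.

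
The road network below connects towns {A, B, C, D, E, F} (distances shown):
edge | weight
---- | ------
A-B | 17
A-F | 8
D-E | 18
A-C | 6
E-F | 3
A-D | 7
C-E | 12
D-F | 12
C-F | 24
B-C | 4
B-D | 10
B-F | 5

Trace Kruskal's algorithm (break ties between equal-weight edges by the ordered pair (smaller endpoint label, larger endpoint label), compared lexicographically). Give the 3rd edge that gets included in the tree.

B-F

Sort edges by weight, then run Kruskal:
E-F (3): add. Components now {A} {B} {C} {D} {E,F}
B-C (4): add. Components now {A} {B,C} {D} {E,F}
B-F (5): add. Components now {A} {B,C,E,F} {D}
A-C (6): add. Components now {A,B,C,E,F} {D}
A-D (7): add. Components now {A,B,C,D,E,F}
The 3rd edge added is B-F.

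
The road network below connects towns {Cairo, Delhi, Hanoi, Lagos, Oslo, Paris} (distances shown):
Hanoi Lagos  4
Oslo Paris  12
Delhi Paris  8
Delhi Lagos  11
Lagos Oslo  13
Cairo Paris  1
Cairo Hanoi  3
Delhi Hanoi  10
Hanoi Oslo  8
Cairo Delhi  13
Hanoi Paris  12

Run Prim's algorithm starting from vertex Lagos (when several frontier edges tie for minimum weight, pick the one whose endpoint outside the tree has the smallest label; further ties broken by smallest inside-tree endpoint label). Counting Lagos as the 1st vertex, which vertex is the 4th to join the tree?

Grow the tree from Lagos using Prim:
Step 1: cheapest edge leaving the tree is Hanoi Lagos (4); add Hanoi.
Step 2: cheapest edge leaving the tree is Cairo Hanoi (3); add Cairo.
Step 3: cheapest edge leaving the tree is Cairo Paris (1); add Paris.
Step 4: cheapest edge leaving the tree is Delhi Paris (8); add Delhi.
Step 5: cheapest edge leaving the tree is Hanoi Oslo (8); add Oslo.
Vertex order: Lagos, Hanoi, Cairo, Paris, Delhi, Oslo. The 4th vertex is Paris.

Paris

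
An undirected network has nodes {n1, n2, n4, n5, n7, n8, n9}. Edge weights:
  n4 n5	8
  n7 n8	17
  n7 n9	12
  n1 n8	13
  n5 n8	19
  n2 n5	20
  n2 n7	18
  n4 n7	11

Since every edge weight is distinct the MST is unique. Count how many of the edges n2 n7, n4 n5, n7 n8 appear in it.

Kruskal's algorithm — process edges by increasing weight (ties by edge label):
n4 n5 (8): add — endpoints in different components.
n4 n7 (11): add — endpoints in different components.
n7 n9 (12): add — endpoints in different components.
n1 n8 (13): add — endpoints in different components.
n7 n8 (17): add — endpoints in different components.
n2 n7 (18): add — endpoints in different components.
MST edge set: {n4 n5, n4 n7, n7 n9, n1 n8, n7 n8, n2 n7}.
Of the listed edges, {n2 n7, n4 n5, n7 n8} are in the MST → 3.

3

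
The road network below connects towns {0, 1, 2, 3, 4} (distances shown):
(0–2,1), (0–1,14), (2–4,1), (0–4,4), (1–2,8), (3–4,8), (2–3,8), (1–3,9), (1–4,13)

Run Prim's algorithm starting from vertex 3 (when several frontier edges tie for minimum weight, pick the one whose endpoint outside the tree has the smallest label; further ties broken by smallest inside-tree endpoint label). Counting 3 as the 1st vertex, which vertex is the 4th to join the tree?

Grow the tree from 3 using Prim:
Step 1: cheapest edge leaving the tree is 2–3 (8); add 2.
Step 2: cheapest edge leaving the tree is 0–2 (1); add 0.
Step 3: cheapest edge leaving the tree is 2–4 (1); add 4.
Step 4: cheapest edge leaving the tree is 1–2 (8); add 1.
Vertex order: 3, 2, 0, 4, 1. The 4th vertex is 4.

4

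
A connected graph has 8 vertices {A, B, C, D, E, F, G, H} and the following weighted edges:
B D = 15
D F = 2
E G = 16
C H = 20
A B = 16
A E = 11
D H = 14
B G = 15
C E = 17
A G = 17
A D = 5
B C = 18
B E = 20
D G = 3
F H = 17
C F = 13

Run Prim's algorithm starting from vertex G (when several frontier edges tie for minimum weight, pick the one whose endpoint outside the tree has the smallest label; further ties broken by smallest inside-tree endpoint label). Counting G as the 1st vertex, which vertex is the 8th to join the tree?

Prim's algorithm from G:
Step 1: cheapest edge leaving the tree is D G (3); add D.
Step 2: cheapest edge leaving the tree is D F (2); add F.
Step 3: cheapest edge leaving the tree is A D (5); add A.
Step 4: cheapest edge leaving the tree is A E (11); add E.
Step 5: cheapest edge leaving the tree is C F (13); add C.
Step 6: cheapest edge leaving the tree is D H (14); add H.
Step 7: cheapest edge leaving the tree is B D (15); add B.
Vertex order: G, D, F, A, E, C, H, B. The 8th vertex is B.

B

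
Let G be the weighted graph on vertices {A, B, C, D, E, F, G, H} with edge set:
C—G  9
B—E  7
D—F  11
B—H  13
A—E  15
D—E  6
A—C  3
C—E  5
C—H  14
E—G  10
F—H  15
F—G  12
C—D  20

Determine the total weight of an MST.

Kruskal: consider edges lightest-first.
A—C (3): add — endpoints in different components.
C—E (5): add — endpoints in different components.
D—E (6): add — endpoints in different components.
B—E (7): add — endpoints in different components.
C—G (9): add — endpoints in different components.
E—G (10): skip — E and G already connected.
D—F (11): add — endpoints in different components.
F—G (12): skip — F and G already connected.
B—H (13): add — endpoints in different components.
MST edges: A—C, C—E, D—E, B—E, C—G, D—F, B—H; total weight 3+5+6+7+9+11+13 = 54.

54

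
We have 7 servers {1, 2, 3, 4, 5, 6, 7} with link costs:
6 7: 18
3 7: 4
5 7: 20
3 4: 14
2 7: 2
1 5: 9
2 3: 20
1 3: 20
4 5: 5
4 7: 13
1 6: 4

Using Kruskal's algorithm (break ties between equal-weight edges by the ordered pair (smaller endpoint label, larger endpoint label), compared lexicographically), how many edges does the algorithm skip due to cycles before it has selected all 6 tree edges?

Kruskal's algorithm — process edges by increasing weight (ties by edge label):
2 7 (2): add. Components now {1} {2,7} {3} {4} {5} {6}
1 6 (4): add. Components now {1,6} {2,7} {3} {4} {5}
3 7 (4): add. Components now {1,6} {2,3,7} {4} {5}
4 5 (5): add. Components now {1,6} {2,3,7} {4,5}
1 5 (9): add. Components now {1,4,5,6} {2,3,7}
4 7 (13): add. Components now {1,2,3,4,5,6,7}
Edges rejected before the tree was complete: 0.

0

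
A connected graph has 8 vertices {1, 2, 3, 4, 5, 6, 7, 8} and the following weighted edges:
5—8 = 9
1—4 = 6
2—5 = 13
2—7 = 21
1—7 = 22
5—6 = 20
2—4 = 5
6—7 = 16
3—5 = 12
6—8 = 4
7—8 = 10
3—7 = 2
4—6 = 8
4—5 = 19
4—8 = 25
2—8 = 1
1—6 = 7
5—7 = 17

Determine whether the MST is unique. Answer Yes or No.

Kruskal: consider edges lightest-first.
2—8 (1): add — endpoints in different components.
3—7 (2): add — endpoints in different components.
6—8 (4): add — endpoints in different components.
2—4 (5): add — endpoints in different components.
1—4 (6): add — endpoints in different components.
1—6 (7): skip — 1 and 6 already connected.
4—6 (8): skip — 4 and 6 already connected.
5—8 (9): add — endpoints in different components.
7—8 (10): add — endpoints in different components.
Every non-tree edge has weight strictly greater than the heaviest edge on the tree path between its endpoints, so the MST is unique.

Yes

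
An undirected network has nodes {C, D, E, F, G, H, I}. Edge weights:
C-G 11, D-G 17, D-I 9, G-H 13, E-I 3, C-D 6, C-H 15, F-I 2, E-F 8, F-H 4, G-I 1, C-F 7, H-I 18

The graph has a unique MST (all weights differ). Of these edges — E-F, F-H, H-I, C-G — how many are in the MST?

Kruskal's algorithm — process edges by increasing weight (ties by edge label):
G-I (1): add. Components now {C} {D} {E} {F} {G,I} {H}
F-I (2): add. Components now {C} {D} {E} {F,G,I} {H}
E-I (3): add. Components now {C} {D} {E,F,G,I} {H}
F-H (4): add. Components now {C} {D} {E,F,G,H,I}
C-D (6): add. Components now {C,D} {E,F,G,H,I}
C-F (7): add. Components now {C,D,E,F,G,H,I}
MST edge set: {G-I, F-I, E-I, F-H, C-D, C-F}.
Of the listed edges, {F-H} are in the MST → 1.

1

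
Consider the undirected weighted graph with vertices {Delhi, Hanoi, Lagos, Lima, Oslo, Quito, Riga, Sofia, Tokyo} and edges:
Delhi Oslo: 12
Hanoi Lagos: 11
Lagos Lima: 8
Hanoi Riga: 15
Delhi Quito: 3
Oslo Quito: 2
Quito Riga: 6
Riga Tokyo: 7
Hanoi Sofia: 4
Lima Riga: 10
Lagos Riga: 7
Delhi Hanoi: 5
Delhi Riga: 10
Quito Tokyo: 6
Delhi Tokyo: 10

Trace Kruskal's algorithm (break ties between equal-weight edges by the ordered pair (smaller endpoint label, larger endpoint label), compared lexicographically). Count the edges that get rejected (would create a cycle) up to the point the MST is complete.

Sort edges by weight, then run Kruskal:
Oslo Quito (2): add — endpoints in different components.
Delhi Quito (3): add — endpoints in different components.
Hanoi Sofia (4): add — endpoints in different components.
Delhi Hanoi (5): add — endpoints in different components.
Quito Riga (6): add — endpoints in different components.
Quito Tokyo (6): add — endpoints in different components.
Lagos Riga (7): add — endpoints in different components.
Riga Tokyo (7): skip — Tokyo and Riga already connected.
Lagos Lima (8): add — endpoints in different components.
Edges rejected before the tree was complete: 1.

1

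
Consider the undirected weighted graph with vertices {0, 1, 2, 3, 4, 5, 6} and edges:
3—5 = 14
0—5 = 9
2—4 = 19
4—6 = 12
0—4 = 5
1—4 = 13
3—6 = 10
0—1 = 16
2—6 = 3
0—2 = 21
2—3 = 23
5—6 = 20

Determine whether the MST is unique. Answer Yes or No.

Kruskal's algorithm — process edges by increasing weight (ties by edge label):
2—6 (3): add. Components now {0} {1} {2,6} {3} {4} {5}
0—4 (5): add. Components now {0,4} {1} {2,6} {3} {5}
0—5 (9): add. Components now {0,4,5} {1} {2,6} {3}
3—6 (10): add. Components now {0,4,5} {1} {2,3,6}
4—6 (12): add. Components now {0,2,3,4,5,6} {1}
1—4 (13): add. Components now {0,1,2,3,4,5,6}
Every non-tree edge has weight strictly greater than the heaviest edge on the tree path between its endpoints, so the MST is unique.

Yes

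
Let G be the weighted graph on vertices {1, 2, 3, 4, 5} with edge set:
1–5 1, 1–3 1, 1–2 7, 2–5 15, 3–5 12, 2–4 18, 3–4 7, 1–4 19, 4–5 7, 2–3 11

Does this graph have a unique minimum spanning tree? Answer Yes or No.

Kruskal's algorithm — process edges by increasing weight (ties by edge label):
1–3 (1): add — endpoints in different components.
1–5 (1): add — endpoints in different components.
1–2 (7): add — endpoints in different components.
3–4 (7): add — endpoints in different components.
Non-tree edge 4–5 has weight 7, equal to the heaviest edge on its tree cycle — swapping gives another MST of the same weight. Not unique.

No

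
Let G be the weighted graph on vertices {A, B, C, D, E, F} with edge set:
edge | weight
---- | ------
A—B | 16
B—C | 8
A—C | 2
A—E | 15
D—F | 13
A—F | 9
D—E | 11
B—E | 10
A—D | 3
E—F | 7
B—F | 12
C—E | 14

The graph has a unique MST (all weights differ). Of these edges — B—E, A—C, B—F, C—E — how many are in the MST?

1

Sort edges by weight, then run Kruskal:
A—C (2): add — endpoints in different components.
A—D (3): add — endpoints in different components.
E—F (7): add — endpoints in different components.
B—C (8): add — endpoints in different components.
A—F (9): add — endpoints in different components.
MST edge set: {A—C, A—D, E—F, B—C, A—F}.
Of the listed edges, {A—C} are in the MST → 1.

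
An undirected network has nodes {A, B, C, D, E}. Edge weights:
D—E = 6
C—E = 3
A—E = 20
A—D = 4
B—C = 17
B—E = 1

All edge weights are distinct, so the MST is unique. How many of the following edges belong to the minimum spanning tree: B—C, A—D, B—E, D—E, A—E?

3

Kruskal's algorithm — process edges by increasing weight (ties by edge label):
B—E (1): add — endpoints in different components.
C—E (3): add — endpoints in different components.
A—D (4): add — endpoints in different components.
D—E (6): add — endpoints in different components.
MST edge set: {B—E, C—E, A—D, D—E}.
Of the listed edges, {A—D, B—E, D—E} are in the MST → 3.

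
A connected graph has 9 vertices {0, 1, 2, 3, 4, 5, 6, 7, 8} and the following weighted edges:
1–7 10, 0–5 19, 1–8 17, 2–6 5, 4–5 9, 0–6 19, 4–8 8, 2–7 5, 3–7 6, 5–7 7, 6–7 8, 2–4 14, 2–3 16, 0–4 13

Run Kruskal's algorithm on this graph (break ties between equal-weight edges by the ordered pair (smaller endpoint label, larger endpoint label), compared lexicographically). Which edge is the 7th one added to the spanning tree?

1-7

Kruskal: consider edges lightest-first.
2–6 (5): add — endpoints in different components.
2–7 (5): add — endpoints in different components.
3–7 (6): add — endpoints in different components.
5–7 (7): add — endpoints in different components.
4–8 (8): add — endpoints in different components.
6–7 (8): skip — 6 and 7 already connected.
4–5 (9): add — endpoints in different components.
1–7 (10): add — endpoints in different components.
0–4 (13): add — endpoints in different components.
The 7th edge added is 1–7.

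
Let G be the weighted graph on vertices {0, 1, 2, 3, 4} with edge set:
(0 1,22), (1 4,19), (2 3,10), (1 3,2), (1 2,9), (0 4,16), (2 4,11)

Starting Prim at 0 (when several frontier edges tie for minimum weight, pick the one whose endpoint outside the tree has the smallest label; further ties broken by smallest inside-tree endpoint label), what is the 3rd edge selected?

Prim, starting at 0.
Step 1: frontier [0 4 16, 0 1 22] → take 0 4 (16); add 4.
Step 2: frontier [0 1 22, 2 4 11, 1 4 19] → take 2 4 (11); add 2.
Step 3: frontier [0 1 22, 1 2 9, 2 3 10, 1 4 19] → take 1 2 (9); add 1.
Step 4: frontier [1 3 2, 2 3 10] → take 1 3 (2); add 3.
The 3rd edge added is 1 2.

1-2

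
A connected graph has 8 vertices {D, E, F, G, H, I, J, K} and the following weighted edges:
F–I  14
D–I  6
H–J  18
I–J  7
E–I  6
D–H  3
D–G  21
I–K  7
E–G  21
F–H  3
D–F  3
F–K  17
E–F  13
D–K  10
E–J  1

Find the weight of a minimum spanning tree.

47

Grow the tree from I using Prim:
Step 1: cheapest edge leaving the tree is D–I (6); add D.
Step 2: cheapest edge leaving the tree is D–F (3); add F.
Step 3: cheapest edge leaving the tree is D–H (3); add H.
Step 4: cheapest edge leaving the tree is E–I (6); add E.
Step 5: cheapest edge leaving the tree is E–J (1); add J.
Step 6: cheapest edge leaving the tree is I–K (7); add K.
Step 7: cheapest edge leaving the tree is D–G (21); add G.
MST edges: D–I, D–F, D–H, E–I, E–J, I–K, D–G; total weight 6+3+3+6+1+7+21 = 47.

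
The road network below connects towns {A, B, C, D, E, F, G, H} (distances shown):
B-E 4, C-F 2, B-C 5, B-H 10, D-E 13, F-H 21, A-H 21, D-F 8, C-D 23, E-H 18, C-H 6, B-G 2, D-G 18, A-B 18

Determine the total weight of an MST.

45

Kruskal: consider edges lightest-first.
B-G (2): add — endpoints in different components.
C-F (2): add — endpoints in different components.
B-E (4): add — endpoints in different components.
B-C (5): add — endpoints in different components.
C-H (6): add — endpoints in different components.
D-F (8): add — endpoints in different components.
B-H (10): skip — B and H already connected.
D-E (13): skip — D and E already connected.
A-B (18): add — endpoints in different components.
MST edges: B-G, C-F, B-E, B-C, C-H, D-F, A-B; total weight 2+2+4+5+6+8+18 = 45.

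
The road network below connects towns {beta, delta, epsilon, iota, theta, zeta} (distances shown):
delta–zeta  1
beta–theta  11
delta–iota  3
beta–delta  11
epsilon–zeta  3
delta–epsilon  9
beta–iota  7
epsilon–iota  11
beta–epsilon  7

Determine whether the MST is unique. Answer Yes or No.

Kruskal: consider edges lightest-first.
delta–zeta (1): add — endpoints in different components.
delta–iota (3): add — endpoints in different components.
epsilon–zeta (3): add — endpoints in different components.
beta–epsilon (7): add — endpoints in different components.
beta–iota (7): skip — beta and iota already connected.
delta–epsilon (9): skip — delta and epsilon already connected.
beta–delta (11): skip — beta and delta already connected.
beta–theta (11): add — endpoints in different components.
Non-tree edge beta–iota has weight 7, equal to the heaviest edge on its tree cycle — swapping gives another MST of the same weight. Not unique.

No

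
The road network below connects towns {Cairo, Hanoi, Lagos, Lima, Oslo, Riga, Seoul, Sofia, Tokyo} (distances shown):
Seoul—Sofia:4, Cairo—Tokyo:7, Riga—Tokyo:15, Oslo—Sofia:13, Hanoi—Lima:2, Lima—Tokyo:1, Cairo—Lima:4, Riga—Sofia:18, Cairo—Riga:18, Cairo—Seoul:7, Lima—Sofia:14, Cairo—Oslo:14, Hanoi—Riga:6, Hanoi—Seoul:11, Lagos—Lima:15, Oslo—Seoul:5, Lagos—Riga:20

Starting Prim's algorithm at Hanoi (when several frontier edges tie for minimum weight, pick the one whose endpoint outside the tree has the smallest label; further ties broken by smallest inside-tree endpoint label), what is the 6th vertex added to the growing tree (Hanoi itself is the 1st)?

Prim, starting at Hanoi.
Step 1: cheapest edge leaving the tree is Hanoi—Lima (2); add Lima.
Step 2: cheapest edge leaving the tree is Lima—Tokyo (1); add Tokyo.
Step 3: cheapest edge leaving the tree is Cairo—Lima (4); add Cairo.
Step 4: cheapest edge leaving the tree is Hanoi—Riga (6); add Riga.
Step 5: cheapest edge leaving the tree is Cairo—Seoul (7); add Seoul.
Step 6: cheapest edge leaving the tree is Seoul—Sofia (4); add Sofia.
Step 7: cheapest edge leaving the tree is Oslo—Seoul (5); add Oslo.
Step 8: cheapest edge leaving the tree is Lagos—Lima (15); add Lagos.
Vertex order: Hanoi, Lima, Tokyo, Cairo, Riga, Seoul, Sofia, Oslo, Lagos. The 6th vertex is Seoul.

Seoul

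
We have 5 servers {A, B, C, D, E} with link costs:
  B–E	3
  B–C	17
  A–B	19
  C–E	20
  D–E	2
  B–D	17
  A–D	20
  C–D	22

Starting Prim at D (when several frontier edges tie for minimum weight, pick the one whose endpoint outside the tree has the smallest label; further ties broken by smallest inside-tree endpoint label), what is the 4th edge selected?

Grow the tree from D using Prim:
Step 1: cheapest edge leaving the tree is D–E (2); add E.
Step 2: cheapest edge leaving the tree is B–E (3); add B.
Step 3: cheapest edge leaving the tree is B–C (17); add C.
Step 4: cheapest edge leaving the tree is A–B (19); add A.
The 4th edge added is A–B.

A-B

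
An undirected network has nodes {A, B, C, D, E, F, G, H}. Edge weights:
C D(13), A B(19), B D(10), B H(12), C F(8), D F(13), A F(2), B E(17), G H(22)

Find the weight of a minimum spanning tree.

84

Grow the tree from A using Prim:
Step 1: frontier [A F 2, A B 19] → take A F (2); add F.
Step 2: frontier [A B 19, C F 8, D F 13] → take C F (8); add C.
Step 3: frontier [A B 19, C D 13, D F 13] → take C D (13); add D.
Step 4: frontier [A B 19, B D 10] → take B D (10); add B.
Step 5: frontier [B H 12, B E 17] → take B H (12); add H.
Step 6: frontier [B E 17, G H 22] → take B E (17); add E.
Step 7: frontier [G H 22] → take G H (22); add G.
MST edges: A F, C F, C D, B D, B H, B E, G H; total weight 2+8+13+10+12+17+22 = 84.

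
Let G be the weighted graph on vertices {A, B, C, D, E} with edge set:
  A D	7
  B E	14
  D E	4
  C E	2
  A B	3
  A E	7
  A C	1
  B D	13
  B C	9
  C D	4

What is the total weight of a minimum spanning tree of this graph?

Kruskal's algorithm — process edges by increasing weight (ties by edge label):
A C (1): add. Components now {A,C} {B} {D} {E}
C E (2): add. Components now {A,C,E} {B} {D}
A B (3): add. Components now {A,B,C,E} {D}
C D (4): add. Components now {A,B,C,D,E}
MST edges: A C, C E, A B, C D; total weight 1+2+3+4 = 10.

10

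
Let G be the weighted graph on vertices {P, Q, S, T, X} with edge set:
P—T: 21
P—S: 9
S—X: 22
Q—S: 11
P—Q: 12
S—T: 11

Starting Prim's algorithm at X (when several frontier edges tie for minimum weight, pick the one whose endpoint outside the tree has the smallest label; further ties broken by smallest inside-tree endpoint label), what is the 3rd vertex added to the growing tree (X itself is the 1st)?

P

Grow the tree from X using Prim:
Step 1: frontier [S—X 22] → take S—X (22); add S.
Step 2: frontier [P—S 9, Q—S 11, S—T 11] → take P—S (9); add P.
Step 3: frontier [P—Q 12, P—T 21, Q—S 11, S—T 11] → take Q—S (11); add Q.
Step 4: frontier [P—T 21, S—T 11] → take S—T (11); add T.
Vertex order: X, S, P, Q, T. The 3rd vertex is P.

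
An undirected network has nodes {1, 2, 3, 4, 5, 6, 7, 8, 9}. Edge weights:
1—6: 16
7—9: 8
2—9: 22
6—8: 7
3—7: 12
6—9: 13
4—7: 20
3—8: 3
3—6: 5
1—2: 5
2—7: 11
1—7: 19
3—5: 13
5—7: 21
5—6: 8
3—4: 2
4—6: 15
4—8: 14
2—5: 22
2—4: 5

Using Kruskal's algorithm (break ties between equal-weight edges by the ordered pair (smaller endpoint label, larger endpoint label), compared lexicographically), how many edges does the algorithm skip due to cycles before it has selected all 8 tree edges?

Kruskal: consider edges lightest-first.
3—4 (2): add — endpoints in different components.
3—8 (3): add — endpoints in different components.
1—2 (5): add — endpoints in different components.
2—4 (5): add — endpoints in different components.
3—6 (5): add — endpoints in different components.
6—8 (7): skip — 6 and 8 already connected.
5—6 (8): add — endpoints in different components.
7—9 (8): add — endpoints in different components.
2—7 (11): add — endpoints in different components.
Edges rejected before the tree was complete: 1.

1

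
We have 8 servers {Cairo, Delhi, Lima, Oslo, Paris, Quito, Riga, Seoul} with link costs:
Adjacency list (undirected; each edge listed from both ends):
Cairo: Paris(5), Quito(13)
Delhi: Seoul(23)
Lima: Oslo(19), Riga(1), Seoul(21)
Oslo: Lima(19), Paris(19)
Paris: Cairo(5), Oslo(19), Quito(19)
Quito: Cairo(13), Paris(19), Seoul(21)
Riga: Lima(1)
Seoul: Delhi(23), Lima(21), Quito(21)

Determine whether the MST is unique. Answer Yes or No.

Kruskal's algorithm — process edges by increasing weight (ties by edge label):
Lima Riga (1): add — endpoints in different components.
Cairo Paris (5): add — endpoints in different components.
Cairo Quito (13): add — endpoints in different components.
Lima Oslo (19): add — endpoints in different components.
Oslo Paris (19): add — endpoints in different components.
Paris Quito (19): skip — Paris and Quito already connected.
Lima Seoul (21): add — endpoints in different components.
Quito Seoul (21): skip — Seoul and Quito already connected.
Delhi Seoul (23): add — endpoints in different components.
Non-tree edge Quito Seoul has weight 21, equal to the heaviest edge on its tree cycle — swapping gives another MST of the same weight. Not unique.

No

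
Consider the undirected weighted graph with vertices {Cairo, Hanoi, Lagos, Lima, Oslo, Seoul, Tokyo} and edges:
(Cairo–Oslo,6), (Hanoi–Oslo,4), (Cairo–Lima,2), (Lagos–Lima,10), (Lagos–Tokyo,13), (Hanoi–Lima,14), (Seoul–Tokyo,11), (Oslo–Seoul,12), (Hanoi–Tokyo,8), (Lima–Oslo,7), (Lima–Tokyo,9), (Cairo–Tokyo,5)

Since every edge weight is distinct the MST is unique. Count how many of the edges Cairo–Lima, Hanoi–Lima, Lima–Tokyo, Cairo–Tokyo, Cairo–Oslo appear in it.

3

Kruskal's algorithm — process edges by increasing weight (ties by edge label):
Cairo–Lima (2): add. Components now {Hanoi} {Lagos} {Tokyo} {Cairo,Lima} {Seoul} {Oslo}
Hanoi–Oslo (4): add. Components now {Hanoi,Oslo} {Lagos} {Tokyo} {Cairo,Lima} {Seoul}
Cairo–Tokyo (5): add. Components now {Hanoi,Oslo} {Lagos} {Cairo,Lima,Tokyo} {Seoul}
Cairo–Oslo (6): add. Components now {Cairo,Hanoi,Lima,Oslo,Tokyo} {Lagos} {Seoul}
Lima–Oslo (7): skip — Lima and Oslo already connected.
Hanoi–Tokyo (8): skip — Hanoi and Tokyo already connected.
Lima–Tokyo (9): skip — Tokyo and Lima already connected.
Lagos–Lima (10): add. Components now {Cairo,Hanoi,Lagos,Lima,Oslo,Tokyo} {Seoul}
Seoul–Tokyo (11): add. Components now {Cairo,Hanoi,Lagos,Lima,Oslo,Seoul,Tokyo}
MST edge set: {Cairo–Lima, Hanoi–Oslo, Cairo–Tokyo, Cairo–Oslo, Lagos–Lima, Seoul–Tokyo}.
Of the listed edges, {Cairo–Lima, Cairo–Tokyo, Cairo–Oslo} are in the MST → 3.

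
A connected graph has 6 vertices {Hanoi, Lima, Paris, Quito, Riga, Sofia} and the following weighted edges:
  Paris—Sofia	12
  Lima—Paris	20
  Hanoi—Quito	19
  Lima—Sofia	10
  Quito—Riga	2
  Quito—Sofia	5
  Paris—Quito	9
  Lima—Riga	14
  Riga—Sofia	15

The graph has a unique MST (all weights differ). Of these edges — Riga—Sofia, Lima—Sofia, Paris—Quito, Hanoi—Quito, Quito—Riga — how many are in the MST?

Kruskal's algorithm — process edges by increasing weight (ties by edge label):
Quito—Riga (2): add — endpoints in different components.
Quito—Sofia (5): add — endpoints in different components.
Paris—Quito (9): add — endpoints in different components.
Lima—Sofia (10): add — endpoints in different components.
Paris—Sofia (12): skip — Paris and Sofia already connected.
Lima—Riga (14): skip — Lima and Riga already connected.
Riga—Sofia (15): skip — Riga and Sofia already connected.
Hanoi—Quito (19): add — endpoints in different components.
MST edge set: {Quito—Riga, Quito—Sofia, Paris—Quito, Lima—Sofia, Hanoi—Quito}.
Of the listed edges, {Lima—Sofia, Paris—Quito, Hanoi—Quito, Quito—Riga} are in the MST → 4.

4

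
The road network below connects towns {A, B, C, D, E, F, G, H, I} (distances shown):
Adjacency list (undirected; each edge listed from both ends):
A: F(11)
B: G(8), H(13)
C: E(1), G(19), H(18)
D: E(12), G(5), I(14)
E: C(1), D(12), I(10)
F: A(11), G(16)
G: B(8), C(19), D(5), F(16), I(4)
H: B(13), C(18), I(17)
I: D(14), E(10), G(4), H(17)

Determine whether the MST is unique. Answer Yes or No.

Kruskal's algorithm — process edges by increasing weight (ties by edge label):
C–E (1): add — endpoints in different components.
G–I (4): add — endpoints in different components.
D–G (5): add — endpoints in different components.
B–G (8): add — endpoints in different components.
E–I (10): add — endpoints in different components.
A–F (11): add — endpoints in different components.
D–E (12): skip — D and E already connected.
B–H (13): add — endpoints in different components.
D–I (14): skip — D and I already connected.
F–G (16): add — endpoints in different components.
Every non-tree edge has weight strictly greater than the heaviest edge on the tree path between its endpoints, so the MST is unique.

Yes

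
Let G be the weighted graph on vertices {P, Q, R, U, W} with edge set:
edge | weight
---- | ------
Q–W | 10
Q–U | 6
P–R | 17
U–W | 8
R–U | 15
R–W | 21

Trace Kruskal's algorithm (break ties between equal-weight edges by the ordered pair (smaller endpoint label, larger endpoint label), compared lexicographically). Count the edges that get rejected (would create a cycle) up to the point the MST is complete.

1

Kruskal's algorithm — process edges by increasing weight (ties by edge label):
Q–U (6): add. Components now {W} {R} {P} {Q,U}
U–W (8): add. Components now {Q,U,W} {R} {P}
Q–W (10): skip — W and Q already connected.
R–U (15): add. Components now {Q,R,U,W} {P}
P–R (17): add. Components now {P,Q,R,U,W}
Edges rejected before the tree was complete: 1.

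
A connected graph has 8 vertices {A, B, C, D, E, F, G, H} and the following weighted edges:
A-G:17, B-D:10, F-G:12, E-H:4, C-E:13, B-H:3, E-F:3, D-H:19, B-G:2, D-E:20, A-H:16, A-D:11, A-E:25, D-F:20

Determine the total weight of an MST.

46

Prim's algorithm from C:
Step 1: cheapest edge leaving the tree is C-E (13); add E.
Step 2: cheapest edge leaving the tree is E-F (3); add F.
Step 3: cheapest edge leaving the tree is E-H (4); add H.
Step 4: cheapest edge leaving the tree is B-H (3); add B.
Step 5: cheapest edge leaving the tree is B-G (2); add G.
Step 6: cheapest edge leaving the tree is B-D (10); add D.
Step 7: cheapest edge leaving the tree is A-D (11); add A.
MST edges: C-E, E-F, E-H, B-H, B-G, B-D, A-D; total weight 13+3+4+3+2+10+11 = 46.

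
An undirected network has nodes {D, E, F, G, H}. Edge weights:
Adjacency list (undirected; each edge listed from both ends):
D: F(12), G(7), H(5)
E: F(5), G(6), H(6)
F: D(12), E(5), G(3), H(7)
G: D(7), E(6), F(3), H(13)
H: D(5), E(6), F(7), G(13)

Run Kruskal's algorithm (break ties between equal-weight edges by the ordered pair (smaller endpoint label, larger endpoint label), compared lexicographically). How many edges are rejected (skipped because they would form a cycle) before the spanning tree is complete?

Kruskal: consider edges lightest-first.
F–G (3): add. Components now {D} {E} {F,G} {H}
D–H (5): add. Components now {D,H} {E} {F,G}
E–F (5): add. Components now {D,H} {E,F,G}
E–G (6): skip — E and G already connected.
E–H (6): add. Components now {D,E,F,G,H}
Edges rejected before the tree was complete: 1.

1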